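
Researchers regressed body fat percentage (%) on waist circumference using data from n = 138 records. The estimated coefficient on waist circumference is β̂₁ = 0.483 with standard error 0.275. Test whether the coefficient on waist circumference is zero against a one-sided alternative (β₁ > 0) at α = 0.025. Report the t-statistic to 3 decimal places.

H₀: β₁ = 0 vs H₁: β₁ > 0.
t = (β̂₁ − β₁⁰)/SE = 0.483 / 0.275 = 1.756.
df = n − 2 = 138 − 2 = 136.
One-sided p ≈ 0.0406, which is ≥ 0.025, so fail to reject H₀.
The data do not give significant evidence that the true slope on waist circumference is positive.

t = 1.756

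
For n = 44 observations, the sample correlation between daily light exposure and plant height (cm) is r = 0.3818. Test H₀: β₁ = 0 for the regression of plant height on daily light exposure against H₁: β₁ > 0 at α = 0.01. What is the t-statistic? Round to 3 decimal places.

t = 2.677

t = r·√(n − 2)/√(1 − r²) = 0.3818·√42/√0.854229 = 2.677.
df = n − 2 = 42.
One-sided p ≈ 0.0053, which is < 0.01, so reject H₀.
There is evidence of a linear association between daily light exposure and plant height.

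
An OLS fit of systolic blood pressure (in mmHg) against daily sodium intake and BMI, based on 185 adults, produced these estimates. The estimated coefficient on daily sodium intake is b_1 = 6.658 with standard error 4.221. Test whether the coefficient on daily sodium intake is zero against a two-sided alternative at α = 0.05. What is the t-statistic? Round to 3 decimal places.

H₀: β₁ = 0 vs H₁: β₁ ≠ 0.
t = (b_1 − β₁⁰)/SE = 6.658 / 4.221 = 1.577.
df = n − k − 1 = 185 − 2 − 1 = 182.
Two-sided p ≈ 0.1165, which is ≥ 0.05, so fail to reject H₀.
The data do not give significant evidence of an association between daily sodium intake and systolic blood pressure, after adjusting for the other predictors.

t = 1.577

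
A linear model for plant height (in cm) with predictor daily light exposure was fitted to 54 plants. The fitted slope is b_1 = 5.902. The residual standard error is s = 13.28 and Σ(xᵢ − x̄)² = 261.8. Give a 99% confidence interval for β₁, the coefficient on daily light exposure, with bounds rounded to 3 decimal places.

SE(b_1) = s/√Sₓₓ = 13.28/√261.8 = 0.820754.
df = n − 2 = 52.
t* = t_{0.005, 52} = 2.673734.
Margin = t* × SE = 2.673734 × 0.820754 = 2.19448.
CI: 5.902 ± 2.19448 → (3.708, 8.096).
With 99% confidence, each one-unit increase in daily light exposure is associated with a change of between 3.708 and 8.096 cm in plant height.

(3.708, 8.096)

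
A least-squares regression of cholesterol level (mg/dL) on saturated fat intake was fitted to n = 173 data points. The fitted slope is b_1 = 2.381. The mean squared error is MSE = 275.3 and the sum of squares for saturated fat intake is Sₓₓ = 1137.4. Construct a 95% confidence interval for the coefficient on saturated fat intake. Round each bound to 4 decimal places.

(1.4099, 3.3521)

SE(b_1) = √(MSE/Sₓₓ) = √(275.3/1137.4) = 0.491979.
df = n − 2 = 171.
t* = t_{0.025, 171} = 1.973934.
Margin = t* × SE = 1.973934 × 0.491979 = 0.971134.
CI: 2.381 ± 0.971134 → (1.4099, 3.3521).
With 95% confidence, each one-unit increase in saturated fat intake is associated with a change of between 1.4099 and 3.3521 mg/dL in cholesterol level.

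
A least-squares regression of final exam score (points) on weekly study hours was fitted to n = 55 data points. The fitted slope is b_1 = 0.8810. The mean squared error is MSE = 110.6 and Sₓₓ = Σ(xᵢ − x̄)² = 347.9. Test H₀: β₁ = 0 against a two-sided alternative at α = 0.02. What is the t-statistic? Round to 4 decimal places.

SE(b_1) = √(MSE/Sₓₓ) = √(110.6/347.9) = 0.563833.
t = 0.8810 / 0.563833 = 1.5625.
df = n − 2 = 53.
Two-sided p ≈ 0.1241, which is ≥ 0.02, so fail to reject H₀.
The data do not give significant evidence of an association between weekly study hours and final exam score.

t = 1.5625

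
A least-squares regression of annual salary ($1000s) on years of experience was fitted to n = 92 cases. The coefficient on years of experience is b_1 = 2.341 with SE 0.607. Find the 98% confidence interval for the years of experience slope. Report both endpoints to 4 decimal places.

(0.9033, 3.7787)

df = n − 2 = 92 − 2 = 90.
t* = t_{0.01, 90} = 2.368497.
Margin = t* × SE = 2.368497 × 0.607 = 1.437678.
CI: 2.341 ± 1.437678 → (0.9033, 3.7787).
With 98% confidence, each one-unit increase in years of experience is associated with a change of between 0.9033 and 3.7787 $1000s in annual salary.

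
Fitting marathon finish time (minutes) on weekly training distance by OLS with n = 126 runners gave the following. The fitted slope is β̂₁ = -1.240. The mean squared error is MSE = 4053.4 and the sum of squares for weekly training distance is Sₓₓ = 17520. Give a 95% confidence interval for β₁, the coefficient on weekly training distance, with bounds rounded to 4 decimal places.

(-2.1920, -0.2880)

SE(β̂₁) = √(MSE/Sₓₓ) = √(4053.4/17520) = 0.480997.
df = n − 2 = 124.
t* = t_{0.025, 124} = 1.97928.
Margin = t* × SE = 1.97928 × 0.480997 = 0.952028.
CI: -1.240 ± 0.952028 → (-2.1920, -0.2880).
With 95% confidence, each one-unit increase in weekly training distance is associated with a change of between -2.1920 and -0.2880 minutes in marathon finish time.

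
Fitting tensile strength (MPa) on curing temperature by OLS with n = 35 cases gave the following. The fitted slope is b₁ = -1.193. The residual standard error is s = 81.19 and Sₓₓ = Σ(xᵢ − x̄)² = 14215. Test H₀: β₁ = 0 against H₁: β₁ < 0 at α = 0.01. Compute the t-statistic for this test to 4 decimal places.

SE(b₁) = s/√Sₓₓ = 81.19/√14215 = 0.680972.
t = -1.193 / 0.680972 = -1.7519.
df = n − 2 = 33.
One-sided p ≈ 0.0445, which is ≥ 0.01, so fail to reject H₀.
The data do not give significant evidence that the true slope on curing temperature is negative.

t = -1.7519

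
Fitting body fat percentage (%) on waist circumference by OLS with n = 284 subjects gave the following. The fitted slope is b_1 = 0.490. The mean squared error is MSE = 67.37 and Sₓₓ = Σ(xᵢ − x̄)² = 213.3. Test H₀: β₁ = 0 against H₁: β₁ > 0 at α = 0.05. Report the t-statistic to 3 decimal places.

t = 0.872

SE(b_1) = √(MSE/Sₓₓ) = √(67.37/213.3) = 0.562002.
t = 0.490 / 0.562002 = 0.872.
df = n − 2 = 282.
One-sided p ≈ 0.1920, which is ≥ 0.05, so fail to reject H₀.
The data do not give significant evidence that the true slope on waist circumference is positive.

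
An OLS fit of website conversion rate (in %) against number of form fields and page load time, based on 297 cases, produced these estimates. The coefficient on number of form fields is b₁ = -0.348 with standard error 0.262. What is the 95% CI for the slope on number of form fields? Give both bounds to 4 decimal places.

(-0.8636, 0.1676)

df = n − k − 1 = 297 − 2 − 1 = 294.
t* = t_{0.025, 294} = 1.968066.
Margin = t* × SE = 1.968066 × 0.262 = 0.515633.
CI: -0.348 ± 0.515633 → (-0.8636, 0.1676).
With 95% confidence, each one-unit increase in number of form fields is associated with a change of between -0.8636 and 0.1676 % in website conversion rate, holding the other predictors fixed.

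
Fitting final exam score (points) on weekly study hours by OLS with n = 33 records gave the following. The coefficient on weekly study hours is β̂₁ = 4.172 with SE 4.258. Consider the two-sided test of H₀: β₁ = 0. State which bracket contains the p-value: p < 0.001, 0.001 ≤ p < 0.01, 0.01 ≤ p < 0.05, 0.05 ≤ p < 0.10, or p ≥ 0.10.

p ≥ 0.10

t = 4.172 / 4.258 = 0.980.
df = n − 2 = 33 − 2 = 31.
Two-sided p = 2·P(T_{31} > |t|) ≈ 0.3348.
So p ≥ 0.10.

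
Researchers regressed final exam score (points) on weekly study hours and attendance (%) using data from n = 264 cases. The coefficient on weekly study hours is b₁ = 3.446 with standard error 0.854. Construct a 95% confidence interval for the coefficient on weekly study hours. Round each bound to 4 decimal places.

df = n − k − 1 = 264 − 2 − 1 = 261.
t* = t_{0.025, 261} = 1.969095.
Margin = t* × SE = 1.969095 × 0.854 = 1.681607.
CI: 3.446 ± 1.681607 → (1.7644, 5.1276).
With 95% confidence, each one-unit increase in weekly study hours is associated with a change of between 1.7644 and 5.1276 points in final exam score, holding the other predictors fixed.

(1.7644, 5.1276)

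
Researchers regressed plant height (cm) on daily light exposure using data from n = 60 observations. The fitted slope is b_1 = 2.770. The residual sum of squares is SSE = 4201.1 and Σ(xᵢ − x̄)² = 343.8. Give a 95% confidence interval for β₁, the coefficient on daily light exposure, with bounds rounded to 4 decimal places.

MSE = SSE/(n − 2) = 4201.1/58 = 72.4328.
SE(b_1) = √(MSE/Sₓₓ) = √(72.4328/343.8) = 0.459002.
df = n − 2 = 58.
t* = t_{0.025, 58} = 2.001717.
Margin = t* × SE = 2.001717 × 0.459002 = 0.918792.
CI: 2.770 ± 0.918792 → (1.8512, 3.6888).
With 95% confidence, each one-unit increase in daily light exposure is associated with a change of between 1.8512 and 3.6888 cm in plant height.

(1.8512, 3.6888)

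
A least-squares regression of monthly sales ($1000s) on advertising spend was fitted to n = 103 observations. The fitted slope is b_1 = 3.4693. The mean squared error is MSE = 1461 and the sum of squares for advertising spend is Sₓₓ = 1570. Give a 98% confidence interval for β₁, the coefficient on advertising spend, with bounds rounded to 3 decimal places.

SE(b_1) = √(MSE/Sₓₓ) = √(1461/1570) = 0.964662.
df = n − 2 = 101.
t* = t_{0.01, 101} = 2.363837.
Margin = t* × SE = 2.363837 × 0.964662 = 2.28030.
CI: 3.4693 ± 2.28030 → (1.189, 5.750).
With 98% confidence, each one-unit increase in advertising spend is associated with a change of between 1.189 and 5.750 $1000s in monthly sales.

(1.189, 5.750)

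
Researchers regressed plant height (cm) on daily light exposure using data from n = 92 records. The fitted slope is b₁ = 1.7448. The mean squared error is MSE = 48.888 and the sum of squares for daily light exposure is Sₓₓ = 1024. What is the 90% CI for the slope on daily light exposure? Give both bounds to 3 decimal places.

SE(b₁) = √(MSE/Sₓₓ) = √(48.888/1024) = 0.2185.
df = n − 2 = 90.
t* = t_{0.05, 90} = 1.661961.
Margin = t* × SE = 1.661961 × 0.2185 = 0.36314.
CI: 1.7448 ± 0.36314 → (1.382, 2.108).
With 90% confidence, each one-unit increase in daily light exposure is associated with a change of between 1.382 and 2.108 cm in plant height.

(1.382, 2.108)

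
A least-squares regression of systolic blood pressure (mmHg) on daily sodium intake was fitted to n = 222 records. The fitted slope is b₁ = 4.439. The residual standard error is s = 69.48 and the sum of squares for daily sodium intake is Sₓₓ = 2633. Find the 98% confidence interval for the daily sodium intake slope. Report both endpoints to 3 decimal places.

(1.266, 7.612)

SE(b₁) = s/√Sₓₓ = 69.48/√2633 = 1.35405.
df = n − 2 = 220.
t* = t_{0.01, 220} = 2.343417.
Margin = t* × SE = 2.343417 × 1.35405 = 3.17310.
CI: 4.439 ± 3.17310 → (1.266, 7.612).
With 98% confidence, each one-unit increase in daily sodium intake is associated with a change of between 1.266 and 7.612 mmHg in systolic blood pressure.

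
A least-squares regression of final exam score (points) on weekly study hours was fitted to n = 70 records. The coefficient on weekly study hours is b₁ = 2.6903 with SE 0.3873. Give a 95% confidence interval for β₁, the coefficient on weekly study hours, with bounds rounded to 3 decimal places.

df = n − 2 = 70 − 2 = 68.
t* = t_{0.025, 68} = 1.995469.
Margin = t* × SE = 1.995469 × 0.3873 = 0.77285.
CI: 2.6903 ± 0.77285 → (1.917, 3.463).
With 95% confidence, each one-unit increase in weekly study hours is associated with a change of between 1.917 and 3.463 points in final exam score.

(1.917, 3.463)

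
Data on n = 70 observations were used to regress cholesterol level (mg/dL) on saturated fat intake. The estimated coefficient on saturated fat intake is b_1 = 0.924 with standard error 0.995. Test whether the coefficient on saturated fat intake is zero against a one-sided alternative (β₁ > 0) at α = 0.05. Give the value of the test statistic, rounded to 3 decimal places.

H₀: β₁ = 0 vs H₁: β₁ > 0.
t = (b_1 − β₁⁰)/SE = 0.924 / 0.995 = 0.929.
df = n − 2 = 70 − 2 = 68.
One-sided p ≈ 0.1782, which is ≥ 0.05, so fail to reject H₀.
The data do not give significant evidence that the true slope on saturated fat intake is positive.

t = 0.929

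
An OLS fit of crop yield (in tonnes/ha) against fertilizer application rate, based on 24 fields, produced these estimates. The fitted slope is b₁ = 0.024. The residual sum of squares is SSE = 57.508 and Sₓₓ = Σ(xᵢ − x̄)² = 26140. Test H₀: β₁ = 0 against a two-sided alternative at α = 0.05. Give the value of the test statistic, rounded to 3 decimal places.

MSE = SSE/(n − 2) = 57.508/22 = 2.614.
SE(b₁) = √(MSE/Sₓₓ) = √(2.614/26140) = 0.01.
t = 0.024 / 0.01 = 2.400.
df = n − 2 = 22.
Two-sided p ≈ 0.0253, which is < 0.05, so reject H₀.
There is evidence that fertilizer application rate is associated with crop yield.

t = 2.400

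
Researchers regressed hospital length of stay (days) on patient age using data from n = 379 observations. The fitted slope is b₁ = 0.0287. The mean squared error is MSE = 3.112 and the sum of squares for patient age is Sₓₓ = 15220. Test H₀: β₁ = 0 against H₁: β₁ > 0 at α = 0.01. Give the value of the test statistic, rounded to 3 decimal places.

SE(b₁) = √(MSE/Sₓₓ) = √(3.112/15220) = 0.0142992.
t = 0.0287 / 0.0142992 = 2.007.
df = n − 2 = 377.
One-sided p ≈ 0.0227, which is ≥ 0.01, so fail to reject H₀.
The data do not give significant evidence that the true slope on patient age is positive.

t = 2.007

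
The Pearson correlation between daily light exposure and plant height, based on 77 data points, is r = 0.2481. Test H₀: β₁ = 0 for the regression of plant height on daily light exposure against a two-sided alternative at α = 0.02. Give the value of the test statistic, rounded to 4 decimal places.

t = 2.2180

t = r·√(n − 2)/√(1 − r²) = 0.2481·√75/√0.938446 = 2.2180.
df = n − 2 = 75.
Two-sided p ≈ 0.0296, which is ≥ 0.02, so fail to reject H₀.
The data do not give significant evidence of a linear association between daily light exposure and plant height.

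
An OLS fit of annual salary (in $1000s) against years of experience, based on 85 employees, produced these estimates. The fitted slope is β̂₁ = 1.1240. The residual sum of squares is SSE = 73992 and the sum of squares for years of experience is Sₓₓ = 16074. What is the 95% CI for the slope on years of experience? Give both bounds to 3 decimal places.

(0.656, 1.592)

MSE = SSE/(n − 2) = 73992/83 = 891.47.
SE(β̂₁) = √(MSE/Sₓₓ) = √(891.47/16074) = 0.2355.
df = n − 2 = 83.
t* = t_{0.025, 83} = 1.98896.
Margin = t* × SE = 1.98896 × 0.2355 = 0.46840.
CI: 1.1240 ± 0.46840 → (0.656, 1.592).
With 95% confidence, each one-unit increase in years of experience is associated with a change of between 0.656 and 1.592 $1000s in annual salary.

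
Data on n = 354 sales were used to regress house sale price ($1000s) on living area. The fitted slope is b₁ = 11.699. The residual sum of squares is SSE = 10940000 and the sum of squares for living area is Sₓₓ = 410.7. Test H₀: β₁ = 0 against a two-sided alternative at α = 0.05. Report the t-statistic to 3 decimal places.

MSE = SSE/(n − 2) = 10940000/352 = 31079.5.
SE(b₁) = √(MSE/Sₓₓ) = √(31079.5/410.7) = 8.69911.
t = 11.699 / 8.69911 = 1.345.
df = n − 2 = 352.
Two-sided p ≈ 0.1795, which is ≥ 0.05, so fail to reject H₀.
The data do not give significant evidence of an association between living area and house sale price.

t = 1.345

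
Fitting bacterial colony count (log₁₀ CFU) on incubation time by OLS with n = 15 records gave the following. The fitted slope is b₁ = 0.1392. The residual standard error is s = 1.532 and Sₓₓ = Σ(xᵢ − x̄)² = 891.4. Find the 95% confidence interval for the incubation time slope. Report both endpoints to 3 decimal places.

SE(b₁) = s/√Sₓₓ = 1.532/√891.4 = 0.0513124.
df = n − 2 = 13.
t* = t_{0.025, 13} = 2.160369.
Margin = t* × SE = 2.160369 × 0.0513124 = 0.11085.
CI: 0.1392 ± 0.11085 → (0.028, 0.250).
With 95% confidence, each one-unit increase in incubation time is associated with a change of between 0.028 and 0.250 log₁₀ CFU in bacterial colony count.

(0.028, 0.250)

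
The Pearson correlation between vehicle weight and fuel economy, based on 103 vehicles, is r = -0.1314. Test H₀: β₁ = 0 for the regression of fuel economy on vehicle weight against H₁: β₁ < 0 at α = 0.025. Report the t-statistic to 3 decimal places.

t = -1.332

t = r·√(n − 2)/√(1 − r²) = -0.1314·√101/√0.982734 = -1.332.
df = n − 2 = 101.
One-sided p ≈ 0.0929, which is ≥ 0.025, so fail to reject H₀.
The data do not give significant evidence of a linear association between vehicle weight and fuel economy.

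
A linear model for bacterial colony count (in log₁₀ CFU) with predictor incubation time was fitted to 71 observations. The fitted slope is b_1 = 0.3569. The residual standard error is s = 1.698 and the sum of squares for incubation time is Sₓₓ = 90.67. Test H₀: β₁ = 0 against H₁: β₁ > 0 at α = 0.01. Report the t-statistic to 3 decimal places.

SE(b_1) = s/√Sₓₓ = 1.698/√90.67 = 0.178322.
t = 0.3569 / 0.178322 = 2.001.
df = n − 2 = 69.
One-sided p ≈ 0.0246, which is ≥ 0.01, so fail to reject H₀.
The data do not give significant evidence that the true slope on incubation time is positive.

t = 2.001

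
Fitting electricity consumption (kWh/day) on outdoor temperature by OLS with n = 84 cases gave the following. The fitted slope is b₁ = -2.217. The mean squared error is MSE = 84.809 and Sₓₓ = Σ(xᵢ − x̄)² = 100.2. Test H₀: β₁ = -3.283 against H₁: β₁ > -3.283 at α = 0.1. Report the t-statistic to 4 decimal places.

t = 1.1587

SE(b₁) = √(MSE/Sₓₓ) = √(84.809/100.2) = 0.919998.
t = (-2.217 − (-3.283)) / 0.919998 = 1.1587.
df = n − 2 = 82.
One-sided p ≈ 0.1250, which is ≥ 0.1, so fail to reject H₀.
The data do not give significant evidence that the true slope on outdoor temperature exceeds -3.283 kWh/day per unit.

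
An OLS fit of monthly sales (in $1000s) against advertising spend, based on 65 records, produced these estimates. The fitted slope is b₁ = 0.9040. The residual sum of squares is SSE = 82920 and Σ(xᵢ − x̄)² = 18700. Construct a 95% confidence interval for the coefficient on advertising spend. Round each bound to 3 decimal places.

MSE = SSE/(n − 2) = 82920/63 = 1316.19.
SE(b₁) = √(MSE/Sₓₓ) = √(1316.19/18700) = 0.265301.
df = n − 2 = 63.
t* = t_{0.025, 63} = 1.998341.
Margin = t* × SE = 1.998341 × 0.265301 = 0.53016.
CI: 0.9040 ± 0.53016 → (0.374, 1.434).
With 95% confidence, each one-unit increase in advertising spend is associated with a change of between 0.374 and 1.434 $1000s in monthly sales.

(0.374, 1.434)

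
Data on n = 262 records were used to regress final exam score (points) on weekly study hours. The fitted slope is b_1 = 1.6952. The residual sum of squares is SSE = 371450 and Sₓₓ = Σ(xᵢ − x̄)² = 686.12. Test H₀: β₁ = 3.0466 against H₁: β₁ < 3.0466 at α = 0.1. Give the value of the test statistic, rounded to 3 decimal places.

t = -0.937

MSE = SSE/(n − 2) = 371450/260 = 1428.65.
SE(b_1) = √(MSE/Sₓₓ) = √(1428.65/686.12) = 1.44299.
t = (1.6952 − 3.0466) / 1.44299 = -0.937.
df = n − 2 = 260.
One-sided p ≈ 0.1749, which is ≥ 0.1, so fail to reject H₀.
The data do not give significant evidence that the true slope on weekly study hours is below 3.0466 points per unit.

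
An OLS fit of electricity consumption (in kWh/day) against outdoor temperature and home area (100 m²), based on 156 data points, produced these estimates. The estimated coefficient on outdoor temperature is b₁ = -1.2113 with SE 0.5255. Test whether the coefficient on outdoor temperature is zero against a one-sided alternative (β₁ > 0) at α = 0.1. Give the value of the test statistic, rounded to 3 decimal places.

t = -2.305

H₀: β₁ = 0 vs H₁: β₁ > 0.
t = (b₁ − β₁⁰)/SE = -1.2113 / 0.5255 = -2.305.
df = n − k − 1 = 156 − 2 − 1 = 153.
One-sided p ≈ 0.9887, which is ≥ 0.1, so fail to reject H₀.
The data do not give significant evidence that the true slope on outdoor temperature is positive, holding the other predictors fixed.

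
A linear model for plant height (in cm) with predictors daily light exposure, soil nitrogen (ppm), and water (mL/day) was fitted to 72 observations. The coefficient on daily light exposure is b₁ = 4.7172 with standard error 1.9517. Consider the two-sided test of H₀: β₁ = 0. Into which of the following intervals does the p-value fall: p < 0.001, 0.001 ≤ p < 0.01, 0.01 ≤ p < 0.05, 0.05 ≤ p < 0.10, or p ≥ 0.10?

t = 4.7172 / 1.9517 = 2.417.
df = n − k − 1 = 72 − 3 − 1 = 68.
Two-sided p = 2·P(T_{68} > |t|) ≈ 0.0183.
So 0.01 ≤ p < 0.05.

0.01 ≤ p < 0.05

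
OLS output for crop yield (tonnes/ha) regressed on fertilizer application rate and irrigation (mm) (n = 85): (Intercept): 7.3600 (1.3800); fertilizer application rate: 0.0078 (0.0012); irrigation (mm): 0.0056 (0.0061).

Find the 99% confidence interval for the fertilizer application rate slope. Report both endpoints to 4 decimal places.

Read off: b = 0.0078, SE = 0.0012 for fertilizer application rate.
df = n − k − 1 = 85 − 2 − 1 = 82.
t* = t_{0.005, 82} = 2.637123.
Margin = t* × SE = 2.637123 × 0.0012 = 0.003165.
CI: 0.0078 ± 0.003165 → (0.0046, 0.0110).

(0.0046, 0.0110)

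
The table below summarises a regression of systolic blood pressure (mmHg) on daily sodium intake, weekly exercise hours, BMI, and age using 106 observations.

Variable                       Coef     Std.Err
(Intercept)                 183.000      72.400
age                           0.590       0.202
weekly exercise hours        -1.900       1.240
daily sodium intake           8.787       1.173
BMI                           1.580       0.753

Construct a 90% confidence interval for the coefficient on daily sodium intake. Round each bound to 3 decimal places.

Read off: b = 8.787, SE = 1.173 for daily sodium intake.
df = n − k − 1 = 106 − 4 − 1 = 101.
t* = t_{0.05, 101} = 1.660081.
Margin = t* × SE = 1.660081 × 1.173 = 1.94727.
CI: 8.787 ± 1.94727 → (6.840, 10.734).

(6.840, 10.734)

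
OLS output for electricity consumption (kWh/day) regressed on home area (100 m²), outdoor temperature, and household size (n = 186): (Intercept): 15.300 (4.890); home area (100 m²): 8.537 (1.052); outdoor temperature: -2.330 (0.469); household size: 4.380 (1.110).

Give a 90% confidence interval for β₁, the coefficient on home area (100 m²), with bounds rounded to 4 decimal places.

Read off: b = 8.537, SE = 1.052 for home area (100 m²).
df = n − k − 1 = 186 − 3 − 1 = 182.
t* = t_{0.05, 182} = 1.653269.
Margin = t* × SE = 1.653269 × 1.052 = 1.739239.
CI: 8.537 ± 1.739239 → (6.7978, 10.2762).

(6.7978, 10.2762)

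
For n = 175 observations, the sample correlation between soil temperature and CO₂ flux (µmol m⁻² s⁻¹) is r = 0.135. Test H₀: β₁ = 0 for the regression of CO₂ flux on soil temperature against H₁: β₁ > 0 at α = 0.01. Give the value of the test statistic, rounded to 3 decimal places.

t = 1.792

t = r·√(n − 2)/√(1 − r²) = 0.135·√173/√0.981775 = 1.792.
df = n − 2 = 173.
One-sided p ≈ 0.0374, which is ≥ 0.01, so fail to reject H₀.
The data do not give significant evidence of a linear association between soil temperature and CO₂ flux.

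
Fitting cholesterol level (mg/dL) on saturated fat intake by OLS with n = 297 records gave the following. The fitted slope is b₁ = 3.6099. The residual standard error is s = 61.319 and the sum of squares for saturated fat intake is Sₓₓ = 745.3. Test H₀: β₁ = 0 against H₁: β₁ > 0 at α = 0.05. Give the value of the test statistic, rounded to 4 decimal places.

t = 1.6072

SE(b₁) = s/√Sₓₓ = 61.319/√745.3 = 2.2461.
t = 3.6099 / 2.2461 = 1.6072.
df = n − 2 = 295.
One-sided p ≈ 0.0545, which is ≥ 0.05, so fail to reject H₀.
The data do not give significant evidence that the true slope on saturated fat intake is positive.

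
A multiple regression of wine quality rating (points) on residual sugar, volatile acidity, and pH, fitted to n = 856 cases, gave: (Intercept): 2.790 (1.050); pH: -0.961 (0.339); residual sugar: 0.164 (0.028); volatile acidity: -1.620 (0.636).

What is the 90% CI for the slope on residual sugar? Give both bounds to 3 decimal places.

(0.118, 0.210)

Read off: b = 0.164, SE = 0.028 for residual sugar.
df = n − k − 1 = 856 − 3 − 1 = 852.
t* = t_{0.05, 852} = 1.646644.
Margin = t* × SE = 1.646644 × 0.028 = 0.04611.
CI: 0.164 ± 0.04611 → (0.118, 0.210).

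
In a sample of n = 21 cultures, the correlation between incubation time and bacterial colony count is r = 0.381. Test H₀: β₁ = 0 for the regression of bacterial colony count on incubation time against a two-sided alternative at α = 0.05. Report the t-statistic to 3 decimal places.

t = 1.796

t = r·√(n − 2)/√(1 − r²) = 0.381·√19/√0.854839 = 1.796.
df = n − 2 = 19.
Two-sided p ≈ 0.0884, which is ≥ 0.05, so fail to reject H₀.
The data do not give significant evidence of a linear association between incubation time and bacterial colony count.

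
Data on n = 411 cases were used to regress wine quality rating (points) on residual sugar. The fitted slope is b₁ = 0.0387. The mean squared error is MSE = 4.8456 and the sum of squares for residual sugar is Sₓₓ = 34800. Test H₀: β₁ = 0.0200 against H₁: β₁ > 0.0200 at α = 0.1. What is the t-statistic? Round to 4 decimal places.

t = 1.5847

SE(b₁) = √(MSE/Sₓₓ) = √(4.8456/34800) = 0.0118001.
t = (0.0387 − 0.0200) / 0.0118001 = 1.5847.
df = n − 2 = 409.
One-sided p ≈ 0.0569, which is < 0.1, so reject H₀.
There is evidence that the true slope on residual sugar exceeds 0.0200 points per unit.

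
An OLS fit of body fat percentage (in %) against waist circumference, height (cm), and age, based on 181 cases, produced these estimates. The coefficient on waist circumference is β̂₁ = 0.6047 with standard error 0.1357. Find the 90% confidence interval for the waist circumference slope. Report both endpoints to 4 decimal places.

(0.3803, 0.8291)

df = n − k − 1 = 181 − 3 − 1 = 177.
t* = t_{0.05, 177} = 1.653508.
Margin = t* × SE = 1.653508 × 0.1357 = 0.224381.
CI: 0.6047 ± 0.224381 → (0.3803, 0.8291).
With 90% confidence, each one-unit increase in waist circumference is associated with a change of between 0.3803 and 0.8291 % in body fat percentage, holding the other predictors fixed.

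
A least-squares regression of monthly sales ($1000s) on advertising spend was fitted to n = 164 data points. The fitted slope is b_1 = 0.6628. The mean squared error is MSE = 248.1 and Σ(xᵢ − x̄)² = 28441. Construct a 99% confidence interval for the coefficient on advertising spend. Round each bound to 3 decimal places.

SE(b_1) = √(MSE/Sₓₓ) = √(248.1/28441) = 0.0933987.
df = n − 2 = 162.
t* = t_{0.005, 162} = 2.606518.
Margin = t* × SE = 2.606518 × 0.0933987 = 0.24345.
CI: 0.6628 ± 0.24345 → (0.419, 0.906).
With 99% confidence, each one-unit increase in advertising spend is associated with a change of between 0.419 and 0.906 $1000s in monthly sales.

(0.419, 0.906)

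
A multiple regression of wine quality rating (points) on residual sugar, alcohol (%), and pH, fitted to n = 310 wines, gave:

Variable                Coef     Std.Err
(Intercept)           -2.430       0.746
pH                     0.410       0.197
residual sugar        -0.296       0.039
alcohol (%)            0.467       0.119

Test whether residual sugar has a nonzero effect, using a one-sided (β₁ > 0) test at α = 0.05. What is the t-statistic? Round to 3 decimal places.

Read off: b = -0.296, SE = 0.039 for residual sugar.
H₀: β₁ = 0 vs H₁: β₁ > 0.
t = -0.296 / 0.039 = -7.590.
df = n − k − 1 = 310 − 3 − 1 = 306.
One-sided p ≈ 1.0000, which is ≥ 0.05, so fail to reject H₀.
The data do not give significant evidence that the true slope on residual sugar is positive, holding the other predictors fixed.

t = -7.590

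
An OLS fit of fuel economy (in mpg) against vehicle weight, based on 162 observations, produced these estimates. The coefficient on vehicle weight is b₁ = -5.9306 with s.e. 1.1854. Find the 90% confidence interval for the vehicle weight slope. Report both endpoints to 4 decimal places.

(-7.8918, -3.9694)

df = n − 2 = 162 − 2 = 160.
t* = t_{0.05, 160} = 1.654433.
Margin = t* × SE = 1.654433 × 1.1854 = 1.961165.
CI: -5.9306 ± 1.961165 → (-7.8918, -3.9694).
With 90% confidence, each one-unit increase in vehicle weight is associated with a change of between -7.8918 and -3.9694 mpg in fuel economy.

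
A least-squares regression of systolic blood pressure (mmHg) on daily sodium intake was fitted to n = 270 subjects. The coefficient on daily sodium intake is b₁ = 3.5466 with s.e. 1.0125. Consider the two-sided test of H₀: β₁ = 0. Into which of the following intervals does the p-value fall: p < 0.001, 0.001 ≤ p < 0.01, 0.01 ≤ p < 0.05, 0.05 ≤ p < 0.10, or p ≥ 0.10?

t = 3.5466 / 1.0125 = 3.503.
df = n − 2 = 270 − 2 = 268.
Two-sided p = 2·P(T_{268} > |t|) ≈ 0.0005.
So p < 0.001.

p < 0.001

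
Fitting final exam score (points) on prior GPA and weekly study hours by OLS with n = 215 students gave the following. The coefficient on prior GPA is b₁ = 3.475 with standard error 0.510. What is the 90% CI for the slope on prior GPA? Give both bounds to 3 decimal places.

(2.632, 4.318)

df = n − k − 1 = 215 − 2 − 1 = 212.
t* = t_{0.05, 212} = 1.652073.
Margin = t* × SE = 1.652073 × 0.510 = 0.84256.
CI: 3.475 ± 0.84256 → (2.632, 4.318).
With 90% confidence, each one-unit increase in prior GPA is associated with a change of between 2.632 and 4.318 points in final exam score, holding the other predictors fixed.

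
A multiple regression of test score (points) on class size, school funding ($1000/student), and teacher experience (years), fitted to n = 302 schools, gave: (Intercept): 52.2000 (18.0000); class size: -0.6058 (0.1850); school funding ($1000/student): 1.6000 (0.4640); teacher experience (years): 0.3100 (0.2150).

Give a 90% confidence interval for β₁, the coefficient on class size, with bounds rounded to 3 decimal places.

Read off: b = -0.6058, SE = 0.1850 for class size.
df = n − k − 1 = 302 − 3 − 1 = 298.
t* = t_{0.05, 298} = 1.649983.
Margin = t* × SE = 1.649983 × 0.1850 = 0.30525.
CI: -0.6058 ± 0.30525 → (-0.911, -0.301).

(-0.911, -0.301)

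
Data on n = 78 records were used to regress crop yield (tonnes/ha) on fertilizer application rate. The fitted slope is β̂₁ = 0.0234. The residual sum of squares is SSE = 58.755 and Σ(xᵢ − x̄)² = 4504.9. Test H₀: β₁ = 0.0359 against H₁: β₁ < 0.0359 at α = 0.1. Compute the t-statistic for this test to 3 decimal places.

MSE = SSE/(n − 2) = 58.755/76 = 0.773092.
SE(β̂₁) = √(MSE/Sₓₓ) = √(0.773092/4504.9) = 0.0131001.
t = (0.0234 − 0.0359) / 0.0131001 = -0.954.
df = n − 2 = 76.
One-sided p ≈ 0.1715, which is ≥ 0.1, so fail to reject H₀.
The data do not give significant evidence that the true slope on fertilizer application rate is below 0.0359 tonnes/ha per unit.

t = -0.954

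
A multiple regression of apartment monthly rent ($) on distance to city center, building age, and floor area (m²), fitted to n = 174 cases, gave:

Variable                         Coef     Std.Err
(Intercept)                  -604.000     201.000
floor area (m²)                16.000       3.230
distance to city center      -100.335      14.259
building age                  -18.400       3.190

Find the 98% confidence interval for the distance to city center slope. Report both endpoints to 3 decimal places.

(-133.822, -66.848)

Read off: b = -100.335, SE = 14.259 for distance to city center.
df = n − k − 1 = 174 − 3 − 1 = 170.
t* = t_{0.01, 170} = 2.348483.
Margin = t* × SE = 2.348483 × 14.259 = 33.48702.
CI: -100.335 ± 33.48702 → (-133.822, -66.848).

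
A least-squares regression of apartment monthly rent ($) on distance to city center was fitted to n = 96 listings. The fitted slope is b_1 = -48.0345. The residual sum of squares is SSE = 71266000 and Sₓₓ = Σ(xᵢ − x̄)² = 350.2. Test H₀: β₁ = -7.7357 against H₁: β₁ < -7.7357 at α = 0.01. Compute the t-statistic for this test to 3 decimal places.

MSE = SSE/(n − 2) = 71266000/94 = 758149.
SE(b_1) = √(MSE/Sₓₓ) = √(758149/350.2) = 46.5285.
t = (-48.0345 − (-7.7357)) / 46.5285 = -0.866.
df = n − 2 = 94.
One-sided p ≈ 0.1943, which is ≥ 0.01, so fail to reject H₀.
The data do not give significant evidence that the true slope on distance to city center is below -7.7357 $ per unit.

t = -0.866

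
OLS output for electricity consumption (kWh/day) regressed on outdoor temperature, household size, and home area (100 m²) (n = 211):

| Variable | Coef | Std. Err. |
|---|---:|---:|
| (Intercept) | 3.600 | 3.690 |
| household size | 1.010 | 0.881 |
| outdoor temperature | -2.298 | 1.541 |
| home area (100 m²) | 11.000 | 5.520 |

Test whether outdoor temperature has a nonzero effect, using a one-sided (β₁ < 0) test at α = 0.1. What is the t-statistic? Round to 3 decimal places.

Read off: b = -2.298, SE = 1.541 for outdoor temperature.
H₀: β₁ = 0 vs H₁: β₁ < 0.
t = -2.298 / 1.541 = -1.491.
df = n − k − 1 = 211 − 3 − 1 = 207.
One-sided p ≈ 0.0687, which is < 0.1, so reject H₀.
There is evidence that the true slope on outdoor temperature is negative, holding the other predictors fixed.

t = -1.491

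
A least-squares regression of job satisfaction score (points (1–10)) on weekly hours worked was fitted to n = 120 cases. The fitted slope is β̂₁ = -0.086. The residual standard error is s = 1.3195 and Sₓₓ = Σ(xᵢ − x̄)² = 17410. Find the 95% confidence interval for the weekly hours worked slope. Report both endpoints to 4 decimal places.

SE(β̂₁) = s/√Sₓₓ = 1.3195/√17410 = 0.0100002.
df = n − 2 = 118.
t* = t_{0.025, 118} = 1.980272.
Margin = t* × SE = 1.980272 × 0.0100002 = 0.019803.
CI: -0.086 ± 0.019803 → (-0.1058, -0.0662).
With 95% confidence, each one-unit increase in weekly hours worked is associated with a change of between -0.1058 and -0.0662 points (1–10) in job satisfaction score.

(-0.1058, -0.0662)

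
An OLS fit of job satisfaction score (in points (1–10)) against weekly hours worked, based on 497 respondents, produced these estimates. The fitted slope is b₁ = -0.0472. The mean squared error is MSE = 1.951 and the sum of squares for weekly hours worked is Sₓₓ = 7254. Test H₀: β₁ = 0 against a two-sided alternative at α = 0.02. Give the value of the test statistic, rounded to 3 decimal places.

SE(b₁) = √(MSE/Sₓₓ) = √(1.951/7254) = 0.0163998.
t = -0.0472 / 0.0163998 = -2.878.
df = n − 2 = 495.
Two-sided p ≈ 0.0042, which is < 0.02, so reject H₀.
There is evidence that weekly hours worked is associated with job satisfaction score.

t = -2.878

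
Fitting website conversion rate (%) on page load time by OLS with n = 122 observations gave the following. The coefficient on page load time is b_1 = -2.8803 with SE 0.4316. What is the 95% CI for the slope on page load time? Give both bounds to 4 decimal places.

(-3.7348, -2.0258)

df = n − 2 = 122 − 2 = 120.
t* = t_{0.025, 120} = 1.97993.
Margin = t* × SE = 1.97993 × 0.4316 = 0.854538.
CI: -2.8803 ± 0.854538 → (-3.7348, -2.0258).
With 95% confidence, each one-unit increase in page load time is associated with a change of between -3.7348 and -2.0258 % in website conversion rate.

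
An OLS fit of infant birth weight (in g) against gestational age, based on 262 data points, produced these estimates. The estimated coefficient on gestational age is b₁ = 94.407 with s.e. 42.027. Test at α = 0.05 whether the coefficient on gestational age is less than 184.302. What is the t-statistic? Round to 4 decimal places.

H₀: β₁ = 184.302 vs H₁: β₁ < 184.302.
t = (b₁ − β₁⁰)/SE = (94.407 − 184.302) / 42.027 = -2.1390.
df = n − 2 = 262 − 2 = 260.
One-sided p ≈ 0.0167, which is < 0.05, so reject H₀.
There is evidence that the true slope on gestational age is below 184.302 g per unit.

t = -2.1390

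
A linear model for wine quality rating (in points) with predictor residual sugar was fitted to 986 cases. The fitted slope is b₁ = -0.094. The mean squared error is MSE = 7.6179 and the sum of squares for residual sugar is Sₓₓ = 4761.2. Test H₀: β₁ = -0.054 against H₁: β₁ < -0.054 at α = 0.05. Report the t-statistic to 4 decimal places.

SE(b₁) = √(MSE/Sₓₓ) = √(7.6179/4761.2) = 0.0399999.
t = (-0.094 − (-0.054)) / 0.0399999 = -1.0000.
df = n − 2 = 984.
One-sided p ≈ 0.1588, which is ≥ 0.05, so fail to reject H₀.
The data do not give significant evidence that the true slope on residual sugar is below -0.054 points per unit.

t = -1.0000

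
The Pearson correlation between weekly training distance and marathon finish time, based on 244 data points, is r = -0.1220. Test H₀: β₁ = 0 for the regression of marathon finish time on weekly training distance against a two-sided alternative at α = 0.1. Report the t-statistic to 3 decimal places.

t = r·√(n − 2)/√(1 − r²) = -0.1220·√242/√0.985116 = -1.912.
df = n − 2 = 242.
Two-sided p ≈ 0.0570, which is < 0.1, so reject H₀.
There is evidence of a linear association between weekly training distance and marathon finish time.

t = -1.912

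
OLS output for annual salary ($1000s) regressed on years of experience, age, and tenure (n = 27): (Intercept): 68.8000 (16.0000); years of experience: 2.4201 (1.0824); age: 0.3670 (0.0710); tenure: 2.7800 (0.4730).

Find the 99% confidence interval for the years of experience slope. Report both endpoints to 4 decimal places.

(-0.6186, 5.4588)

Read off: b = 2.4201, SE = 1.0824 for years of experience.
df = n − k − 1 = 27 − 3 − 1 = 23.
t* = t_{0.005, 23} = 2.807336.
Margin = t* × SE = 2.807336 × 1.0824 = 3.038660.
CI: 2.4201 ± 3.038660 → (-0.6186, 5.4588).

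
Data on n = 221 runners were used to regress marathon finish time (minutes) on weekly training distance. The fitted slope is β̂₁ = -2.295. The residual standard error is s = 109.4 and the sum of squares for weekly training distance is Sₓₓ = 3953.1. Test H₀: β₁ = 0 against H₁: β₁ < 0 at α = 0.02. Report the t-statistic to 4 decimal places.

t = -1.3190

SE(β̂₁) = s/√Sₓₓ = 109.4/√3953.1 = 1.74.
t = -2.295 / 1.74 = -1.3190.
df = n − 2 = 219.
One-sided p ≈ 0.0943, which is ≥ 0.02, so fail to reject H₀.
The data do not give significant evidence that the true slope on weekly training distance is negative.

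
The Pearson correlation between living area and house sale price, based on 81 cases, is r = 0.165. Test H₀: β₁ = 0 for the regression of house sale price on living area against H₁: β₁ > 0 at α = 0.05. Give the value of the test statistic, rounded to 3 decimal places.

t = 1.487

t = r·√(n − 2)/√(1 − r²) = 0.165·√79/√0.972775 = 1.487.
df = n − 2 = 79.
One-sided p ≈ 0.0705, which is ≥ 0.05, so fail to reject H₀.
The data do not give significant evidence of a linear association between living area and house sale price.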